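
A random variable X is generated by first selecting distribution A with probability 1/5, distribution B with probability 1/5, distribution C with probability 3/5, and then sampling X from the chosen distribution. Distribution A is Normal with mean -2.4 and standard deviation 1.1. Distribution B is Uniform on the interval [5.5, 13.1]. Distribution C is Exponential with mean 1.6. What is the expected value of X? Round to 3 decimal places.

2.340

Component means — A: -2.4; B: 9.3; C: 1.6.
E[X] = 0.2·-2.4 + 0.2·9.3 + 0.6·1.6 = 2.34.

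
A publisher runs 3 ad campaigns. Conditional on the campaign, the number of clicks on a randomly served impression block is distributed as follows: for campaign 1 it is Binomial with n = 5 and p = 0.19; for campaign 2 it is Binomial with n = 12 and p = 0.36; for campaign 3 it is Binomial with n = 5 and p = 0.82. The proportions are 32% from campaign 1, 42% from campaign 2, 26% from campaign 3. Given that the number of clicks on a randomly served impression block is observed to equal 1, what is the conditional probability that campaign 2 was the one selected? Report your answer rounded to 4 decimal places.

Likelihoods P(X=1 | ·): 1: 0.408944; 2: 0.031876; 3: 0.00430402.
Posterior ∝ prior × likelihood. Numerator for 2: 0.42·0.031876 = 0.0133879.
Normalizing constant: 0.32·0.408944 + 0.42·0.031876 + 0.26·0.00430402 = 0.145369.
P(2 | observation) = 0.0133879 / 0.145369 = 0.092096.

0.0921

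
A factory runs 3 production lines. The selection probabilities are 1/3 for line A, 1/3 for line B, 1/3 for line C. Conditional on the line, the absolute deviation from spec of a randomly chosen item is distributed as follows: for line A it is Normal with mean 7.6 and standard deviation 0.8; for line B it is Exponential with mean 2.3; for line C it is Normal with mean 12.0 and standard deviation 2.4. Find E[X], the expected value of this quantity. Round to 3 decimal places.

7.300

Component means — A: 7.6; B: 2.3; C: 12.
E[X] = 0.333333·7.6 + 0.333333·2.3 + 0.333333·12 = 7.3.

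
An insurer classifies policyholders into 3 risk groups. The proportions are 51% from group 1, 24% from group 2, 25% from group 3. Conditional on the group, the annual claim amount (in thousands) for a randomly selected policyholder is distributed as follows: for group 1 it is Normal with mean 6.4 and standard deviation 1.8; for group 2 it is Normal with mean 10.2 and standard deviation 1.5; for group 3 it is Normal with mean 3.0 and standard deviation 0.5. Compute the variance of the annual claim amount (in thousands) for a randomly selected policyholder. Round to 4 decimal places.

8.6067

Per component, 1: μ=6.4, E[X²]=44.2; 2: μ=10.2, E[X²]=106.29; 3: μ=3, E[X²]=9.25.
E[X] = 0.51·6.4 + 0.24·10.2 + 0.25·3 = 6.462.
E[X²] = 0.51·44.2 + 0.24·106.29 + 0.25·9.25 = 50.3641.
Var(X) = E[X²] − (E[X])² = 50.3641 − 41.7574 = 8.60666.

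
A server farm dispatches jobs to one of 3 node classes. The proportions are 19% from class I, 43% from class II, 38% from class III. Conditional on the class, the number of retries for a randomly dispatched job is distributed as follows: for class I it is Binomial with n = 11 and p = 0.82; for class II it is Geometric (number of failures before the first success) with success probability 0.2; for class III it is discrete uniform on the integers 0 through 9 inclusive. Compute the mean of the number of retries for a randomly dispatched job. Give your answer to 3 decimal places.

Component means — I: 9.02; II: 4; III: 4.5.
E[X] = 0.19·9.02 + 0.43·4 + 0.38·4.5 = 5.1438.

5.144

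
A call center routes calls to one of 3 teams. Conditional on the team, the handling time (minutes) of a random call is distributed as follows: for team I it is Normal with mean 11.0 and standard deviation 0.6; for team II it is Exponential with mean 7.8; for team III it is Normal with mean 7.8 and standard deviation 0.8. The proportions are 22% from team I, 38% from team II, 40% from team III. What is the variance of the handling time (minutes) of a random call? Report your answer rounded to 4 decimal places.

25.2116

Per component, I: μ=11, E[X²]=121.36; II: μ=7.8, E[X²]=121.68; III: μ=7.8, E[X²]=61.48.
E[X] = 0.22·11 + 0.38·7.8 + 0.4·7.8 = 8.504.
E[X²] = 0.22·121.36 + 0.38·121.68 + 0.4·61.48 = 97.5296.
Var(X) = E[X²] − (E[X])² = 97.5296 − 72.318 = 25.2116.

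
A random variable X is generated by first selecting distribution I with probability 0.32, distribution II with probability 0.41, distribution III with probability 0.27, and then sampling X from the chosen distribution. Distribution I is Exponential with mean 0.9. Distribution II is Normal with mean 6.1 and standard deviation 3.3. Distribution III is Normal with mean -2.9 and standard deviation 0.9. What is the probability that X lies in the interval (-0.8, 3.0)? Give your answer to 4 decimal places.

Conditional on each component, P(-0.8 < X < 3.0): I: 0.964326; II: 0.155496; III: 0.00981533.
By total probability, P(-0.8 < X < 3.0) = 0.32·0.964326 + 0.41·0.155496 + 0.27·0.00981533 = 0.374988.

0.3750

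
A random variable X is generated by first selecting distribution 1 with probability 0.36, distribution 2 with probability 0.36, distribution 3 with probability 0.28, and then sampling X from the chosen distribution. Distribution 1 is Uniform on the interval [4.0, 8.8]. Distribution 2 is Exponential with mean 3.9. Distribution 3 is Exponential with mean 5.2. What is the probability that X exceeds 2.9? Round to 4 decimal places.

0.6915

Conditional on each component, P(X > 2.9): 1: 1; 2: 0.475404; 3: 0.572529.
By total probability, P(X > 2.9) = 0.36·1 + 0.36·0.475404 + 0.28·0.572529 = 0.691454.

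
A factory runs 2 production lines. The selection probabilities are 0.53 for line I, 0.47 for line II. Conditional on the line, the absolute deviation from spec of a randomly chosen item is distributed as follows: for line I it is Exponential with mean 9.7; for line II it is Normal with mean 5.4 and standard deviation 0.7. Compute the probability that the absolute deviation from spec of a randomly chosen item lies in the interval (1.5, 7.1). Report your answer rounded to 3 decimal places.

0.666

Conditional on each line, P(1.5 < X < 7.1): I: 0.375758; II: 0.992421.
By total probability, P(1.5 < X < 7.1) = 0.53·0.375758 + 0.47·0.992421 = 0.66559.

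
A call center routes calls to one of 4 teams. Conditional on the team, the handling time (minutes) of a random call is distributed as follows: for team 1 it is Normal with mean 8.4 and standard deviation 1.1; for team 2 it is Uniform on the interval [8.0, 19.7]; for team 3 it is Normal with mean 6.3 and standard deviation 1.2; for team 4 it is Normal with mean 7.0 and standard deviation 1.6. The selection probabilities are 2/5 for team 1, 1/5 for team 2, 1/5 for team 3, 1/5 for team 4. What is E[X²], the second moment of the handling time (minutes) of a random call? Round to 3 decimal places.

87.892

For each component E[X²] = Var + (mean)², giving 1: 71.77; 2: 203.23; 3: 41.13; 4: 51.56.
Overall E[X²] = 0.4·71.77 + 0.2·203.23 + 0.2·41.13 + 0.2·51.56 = 87.892.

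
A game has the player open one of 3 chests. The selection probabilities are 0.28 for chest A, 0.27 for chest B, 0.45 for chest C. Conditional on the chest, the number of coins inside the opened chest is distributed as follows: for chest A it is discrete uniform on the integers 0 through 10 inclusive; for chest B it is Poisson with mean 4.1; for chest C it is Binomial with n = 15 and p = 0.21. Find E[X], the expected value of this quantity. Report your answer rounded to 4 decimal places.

Component means — A: 5; B: 4.1; C: 3.15.
E[X] = 0.28·5 + 0.27·4.1 + 0.45·3.15 = 3.9245.

3.9245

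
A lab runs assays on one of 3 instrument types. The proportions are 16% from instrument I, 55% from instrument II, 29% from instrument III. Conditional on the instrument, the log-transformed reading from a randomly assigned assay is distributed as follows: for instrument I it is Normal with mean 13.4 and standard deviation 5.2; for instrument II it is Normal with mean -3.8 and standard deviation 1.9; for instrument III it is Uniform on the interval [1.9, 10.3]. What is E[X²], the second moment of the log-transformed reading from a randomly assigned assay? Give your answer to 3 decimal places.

For each component E[X²] = Var + (mean)², giving I: 206.6; II: 18.05; III: 43.09.
Overall E[X²] = 0.16·206.6 + 0.55·18.05 + 0.29·43.09 = 55.4796.

55.480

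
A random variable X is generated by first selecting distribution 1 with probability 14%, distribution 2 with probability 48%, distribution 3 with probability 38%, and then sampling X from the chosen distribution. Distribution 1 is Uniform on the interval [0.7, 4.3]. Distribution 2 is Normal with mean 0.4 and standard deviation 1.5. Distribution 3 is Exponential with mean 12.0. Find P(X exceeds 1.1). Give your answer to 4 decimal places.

0.6249

Conditional on each component, P(X > 1.1): 1: 0.888889; 2: 0.320369; 3: 0.912409.
By total probability, P(X > 1.1) = 0.14·0.888889 + 0.48·0.320369 + 0.38·0.912409 = 0.624937.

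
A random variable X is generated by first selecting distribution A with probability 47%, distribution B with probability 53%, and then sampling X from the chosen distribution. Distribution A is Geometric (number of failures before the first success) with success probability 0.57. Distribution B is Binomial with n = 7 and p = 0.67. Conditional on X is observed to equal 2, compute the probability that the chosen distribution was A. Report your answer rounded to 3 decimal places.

Likelihoods P(X=2 | ·): A: 0.105393; B: 0.0368925.
Posterior ∝ prior × likelihood. Numerator for A: 0.47·0.105393 = 0.0495347.
Normalizing constant: 0.47·0.105393 + 0.53·0.0368925 = 0.0690878.
P(A | observation) = 0.0495347 / 0.0690878 = 0.716982.

0.717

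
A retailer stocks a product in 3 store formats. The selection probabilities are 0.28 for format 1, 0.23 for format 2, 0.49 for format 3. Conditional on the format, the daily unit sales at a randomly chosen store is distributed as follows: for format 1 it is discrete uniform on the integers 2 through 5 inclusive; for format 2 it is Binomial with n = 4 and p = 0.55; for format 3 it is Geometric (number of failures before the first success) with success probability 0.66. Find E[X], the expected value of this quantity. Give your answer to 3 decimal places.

Component means — 1: 3.5; 2: 2.2; 3: 0.515152.
E[X] = 0.28·3.5 + 0.23·2.2 + 0.49·0.515152 = 1.73842.

1.738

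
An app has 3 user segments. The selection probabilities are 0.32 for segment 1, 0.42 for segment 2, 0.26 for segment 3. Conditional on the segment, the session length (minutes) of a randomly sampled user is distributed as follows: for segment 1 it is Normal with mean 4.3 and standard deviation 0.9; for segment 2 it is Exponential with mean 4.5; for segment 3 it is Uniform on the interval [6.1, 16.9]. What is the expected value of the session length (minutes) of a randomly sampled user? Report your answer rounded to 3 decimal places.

6.256

Component means — 1: 4.3; 2: 4.5; 3: 11.5.
E[X] = 0.32·4.3 + 0.42·4.5 + 0.26·11.5 = 6.256.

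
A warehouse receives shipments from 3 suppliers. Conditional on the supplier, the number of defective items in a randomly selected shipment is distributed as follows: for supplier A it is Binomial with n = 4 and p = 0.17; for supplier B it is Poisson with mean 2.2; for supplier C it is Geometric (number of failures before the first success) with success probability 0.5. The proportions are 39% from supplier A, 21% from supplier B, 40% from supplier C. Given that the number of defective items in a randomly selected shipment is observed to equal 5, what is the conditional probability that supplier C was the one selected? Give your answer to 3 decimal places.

0.385

Likelihoods P(X=5 | ·): A: 0; B: 0.0475866; C: 0.015625.
Posterior ∝ prior × likelihood. Numerator for C: 0.4·0.015625 = 0.00625.
Normalizing constant: 0.39·0 + 0.21·0.0475866 + 0.4·0.015625 = 0.0162432.
P(C | observation) = 0.00625 / 0.0162432 = 0.384777.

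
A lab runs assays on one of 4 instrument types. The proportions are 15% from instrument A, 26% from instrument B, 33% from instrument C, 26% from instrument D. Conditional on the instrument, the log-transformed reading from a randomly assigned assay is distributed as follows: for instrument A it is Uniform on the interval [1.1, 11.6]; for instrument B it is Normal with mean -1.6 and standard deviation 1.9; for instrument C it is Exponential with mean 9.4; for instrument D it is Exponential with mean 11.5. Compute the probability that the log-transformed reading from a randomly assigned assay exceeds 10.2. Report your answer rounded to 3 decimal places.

Conditional on each instrument, P(X > 10.2): A: 0.133333; B: 2.64037e-10; C: 0.337866; D: 0.411907.
By total probability, P(X > 10.2) = 0.15·0.133333 + 0.26·2.64037e-10 + 0.33·0.337866 + 0.26·0.411907 = 0.238592.

0.239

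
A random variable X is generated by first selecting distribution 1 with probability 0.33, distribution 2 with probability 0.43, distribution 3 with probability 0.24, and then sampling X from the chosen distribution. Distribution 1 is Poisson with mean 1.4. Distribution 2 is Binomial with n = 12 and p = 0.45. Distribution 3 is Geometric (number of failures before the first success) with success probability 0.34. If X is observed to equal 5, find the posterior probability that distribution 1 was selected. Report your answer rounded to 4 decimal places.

Likelihoods P(X=5 | ·): 1: 0.0110521; 2: 0.222498; 3: 0.0425793.
Posterior ∝ prior × likelihood. Numerator for 1: 0.33·0.0110521 = 0.00364721.
Normalizing constant: 0.33·0.0110521 + 0.43·0.222498 + 0.24·0.0425793 = 0.10954.
P(1 | observation) = 0.00364721 / 0.10954 = 0.0332955.

0.0333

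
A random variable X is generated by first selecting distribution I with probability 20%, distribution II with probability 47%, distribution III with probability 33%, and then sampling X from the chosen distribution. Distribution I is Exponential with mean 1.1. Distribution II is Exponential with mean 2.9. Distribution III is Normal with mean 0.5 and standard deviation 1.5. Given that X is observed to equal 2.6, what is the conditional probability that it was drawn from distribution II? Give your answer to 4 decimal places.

Likelihoods f(2.6 | ·): I: 0.085525; II: 0.140681; III: 0.0998183.
Posterior ∝ prior × likelihood. Numerator for II: 0.47·0.140681 = 0.0661199.
Normalizing constant: 0.2·0.085525 + 0.47·0.140681 + 0.33·0.0998183 = 0.116165.
P(II | observation) = 0.0661199 / 0.116165 = 0.56919.

0.5692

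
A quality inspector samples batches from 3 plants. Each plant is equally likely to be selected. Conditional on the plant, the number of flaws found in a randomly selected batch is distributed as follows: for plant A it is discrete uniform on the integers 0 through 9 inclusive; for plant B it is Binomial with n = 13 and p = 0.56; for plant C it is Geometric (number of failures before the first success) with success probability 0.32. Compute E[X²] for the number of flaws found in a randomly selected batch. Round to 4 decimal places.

31.9526

For each component E[X²] = Var + (mean)², giving A: 28.5; B: 56.2016; C: 11.1562.
Overall E[X²] = 0.333333·28.5 + 0.333333·56.2016 + 0.333333·11.1562 = 31.9526.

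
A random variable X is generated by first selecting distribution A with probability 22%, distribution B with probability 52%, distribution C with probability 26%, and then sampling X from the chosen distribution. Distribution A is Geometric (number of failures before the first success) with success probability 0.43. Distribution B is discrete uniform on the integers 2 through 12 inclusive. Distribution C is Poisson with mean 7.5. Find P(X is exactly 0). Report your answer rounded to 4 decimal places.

0.0947

Conditional on each component, P(X = 0): A: 0.43; B: 0; C: 0.000553084.
By total probability, P(X = 0) = 0.22·0.43 + 0.52·0 + 0.26·0.000553084 = 0.0947438.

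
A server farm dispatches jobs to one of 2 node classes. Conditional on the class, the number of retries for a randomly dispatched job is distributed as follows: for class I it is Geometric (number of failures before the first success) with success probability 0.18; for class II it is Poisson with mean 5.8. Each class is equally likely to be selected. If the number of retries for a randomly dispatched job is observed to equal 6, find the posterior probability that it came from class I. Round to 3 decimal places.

0.255

Likelihoods P(X=6 | ·): I: 0.0547212; II: 0.160076.
Posterior ∝ prior × likelihood. Numerator for I: 0.5·0.0547212 = 0.0273606.
Normalizing constant: 0.5·0.0547212 + 0.5·0.160076 = 0.107399.
P(I | observation) = 0.0273606 / 0.107399 = 0.254757.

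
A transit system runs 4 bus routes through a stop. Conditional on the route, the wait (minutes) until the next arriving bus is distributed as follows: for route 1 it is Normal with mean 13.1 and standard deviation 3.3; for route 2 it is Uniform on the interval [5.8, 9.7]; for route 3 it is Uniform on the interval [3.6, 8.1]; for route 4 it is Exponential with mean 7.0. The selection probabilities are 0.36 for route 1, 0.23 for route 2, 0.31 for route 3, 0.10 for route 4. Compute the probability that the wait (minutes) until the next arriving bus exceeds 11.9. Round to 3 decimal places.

Conditional on each route, P(X > 11.9): 1: 0.641935; 2: 0; 3: 0; 4: 0.182684.
By total probability, P(X > 11.9) = 0.36·0.641935 + 0.23·0 + 0.31·0 + 0.1·0.182684 = 0.249365.

0.249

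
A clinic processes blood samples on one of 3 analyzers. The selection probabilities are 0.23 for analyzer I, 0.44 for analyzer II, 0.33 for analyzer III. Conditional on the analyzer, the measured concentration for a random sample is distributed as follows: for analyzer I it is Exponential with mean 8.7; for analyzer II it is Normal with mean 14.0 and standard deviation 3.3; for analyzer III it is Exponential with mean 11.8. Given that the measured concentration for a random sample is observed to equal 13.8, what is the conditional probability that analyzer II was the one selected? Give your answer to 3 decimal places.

Likelihoods f(13.8 | ·): I: 0.0235288; II: 0.12067; III: 0.0263157.
Posterior ∝ prior × likelihood. Numerator for II: 0.44·0.12067 = 0.0530947.
Normalizing constant: 0.23·0.0235288 + 0.44·0.12067 + 0.33·0.0263157 = 0.0671905.
P(II | observation) = 0.0530947 / 0.0671905 = 0.790212.

0.790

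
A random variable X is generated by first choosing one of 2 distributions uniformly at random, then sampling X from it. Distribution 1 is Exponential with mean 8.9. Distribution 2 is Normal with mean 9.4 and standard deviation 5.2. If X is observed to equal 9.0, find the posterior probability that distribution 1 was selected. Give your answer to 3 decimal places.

Likelihoods f(9.0 | ·): 1: 0.0408729; 2: 0.076493.
Posterior ∝ prior × likelihood. Numerator for 1: 0.5·0.0408729 = 0.0204365.
Normalizing constant: 0.5·0.0408729 + 0.5·0.076493 = 0.058683.
P(1 | observation) = 0.0204365 / 0.058683 = 0.348252.

0.348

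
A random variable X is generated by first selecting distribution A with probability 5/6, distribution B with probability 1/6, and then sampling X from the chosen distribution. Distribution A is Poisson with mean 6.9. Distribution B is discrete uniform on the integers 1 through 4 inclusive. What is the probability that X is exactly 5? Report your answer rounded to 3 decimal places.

Conditional on each component, P(X = 5): A: 0.131351; B: 0.
By total probability, P(X = 5) = 0.833333·0.131351 + 0.166667·0 = 0.109459.

0.109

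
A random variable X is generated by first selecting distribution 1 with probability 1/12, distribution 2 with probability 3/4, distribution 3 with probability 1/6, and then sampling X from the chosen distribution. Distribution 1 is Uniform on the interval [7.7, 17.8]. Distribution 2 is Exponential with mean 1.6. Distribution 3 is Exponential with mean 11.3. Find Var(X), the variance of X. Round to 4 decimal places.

Per component, 1: μ=12.75, E[X²]=171.063; 2: μ=1.6, E[X²]=5.12; 3: μ=11.3, E[X²]=255.38.
E[X] = 0.0833333·12.75 + 0.75·1.6 + 0.166667·11.3 = 4.14583.
E[X²] = 0.0833333·171.063 + 0.75·5.12 + 0.166667·255.38 = 60.6586.
Var(X) = E[X²] − (E[X])² = 60.6586 − 17.1879 = 43.4707.

43.4707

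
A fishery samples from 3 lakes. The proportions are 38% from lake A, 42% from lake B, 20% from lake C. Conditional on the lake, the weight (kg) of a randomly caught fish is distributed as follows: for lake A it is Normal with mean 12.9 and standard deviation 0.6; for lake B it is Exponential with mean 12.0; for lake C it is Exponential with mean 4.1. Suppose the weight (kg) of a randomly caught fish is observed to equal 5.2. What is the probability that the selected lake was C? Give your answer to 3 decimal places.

0.377

Likelihoods f(5.2 | ·): A: 1.14766e-36; B: 0.0540287; C: 0.0686126.
Posterior ∝ prior × likelihood. Numerator for C: 0.2·0.0686126 = 0.0137225.
Normalizing constant: 0.38·1.14766e-36 + 0.42·0.0540287 + 0.2·0.0686126 = 0.0364146.
P(C | observation) = 0.0137225 / 0.0364146 = 0.376841.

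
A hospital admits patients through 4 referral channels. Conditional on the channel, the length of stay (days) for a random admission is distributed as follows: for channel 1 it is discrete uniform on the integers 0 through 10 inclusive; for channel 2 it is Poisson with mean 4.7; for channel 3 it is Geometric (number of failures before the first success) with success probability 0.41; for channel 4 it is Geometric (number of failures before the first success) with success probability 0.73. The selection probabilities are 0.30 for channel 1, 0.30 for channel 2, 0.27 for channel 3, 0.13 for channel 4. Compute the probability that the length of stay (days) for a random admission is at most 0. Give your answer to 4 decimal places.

Conditional on each channel, P(X ≤ 0): 1: 0.0909091; 2: 0.00909528; 3: 0.41; 4: 0.73.
By total probability, P(X ≤ 0) = 0.3·0.0909091 + 0.3·0.00909528 + 0.27·0.41 + 0.13·0.73 = 0.235601.

0.2356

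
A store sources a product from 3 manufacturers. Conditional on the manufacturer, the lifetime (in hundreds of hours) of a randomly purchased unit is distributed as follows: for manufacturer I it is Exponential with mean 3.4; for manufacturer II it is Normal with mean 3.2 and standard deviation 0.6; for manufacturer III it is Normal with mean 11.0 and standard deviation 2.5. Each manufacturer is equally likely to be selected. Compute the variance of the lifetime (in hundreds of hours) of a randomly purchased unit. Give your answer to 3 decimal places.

19.239

Per component, I: μ=3.4, E[X²]=23.12; II: μ=3.2, E[X²]=10.6; III: μ=11, E[X²]=127.25.
E[X] = 0.333333·3.4 + 0.333333·3.2 + 0.333333·11 = 5.86667.
E[X²] = 0.333333·23.12 + 0.333333·10.6 + 0.333333·127.25 = 53.6567.
Var(X) = E[X²] − (E[X])² = 53.6567 − 34.4178 = 19.2389.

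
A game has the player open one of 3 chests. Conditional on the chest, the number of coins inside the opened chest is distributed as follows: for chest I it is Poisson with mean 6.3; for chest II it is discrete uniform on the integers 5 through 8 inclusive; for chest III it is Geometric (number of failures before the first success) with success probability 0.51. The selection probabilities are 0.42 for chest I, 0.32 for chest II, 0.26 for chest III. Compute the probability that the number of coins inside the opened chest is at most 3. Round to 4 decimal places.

0.2981

Conditional on each chest, P(X ≤ 3): I: 0.126374; II: 0; III: 0.942352.
By total probability, P(X ≤ 3) = 0.42·0.126374 + 0.32·0 + 0.26·0.942352 = 0.298088.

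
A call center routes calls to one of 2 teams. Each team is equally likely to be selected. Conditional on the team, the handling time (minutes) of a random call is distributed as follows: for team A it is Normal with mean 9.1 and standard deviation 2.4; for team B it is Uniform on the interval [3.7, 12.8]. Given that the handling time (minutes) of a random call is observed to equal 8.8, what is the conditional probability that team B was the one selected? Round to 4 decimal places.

0.3999

Likelihoods f(8.8 | ·): A: 0.164932; B: 0.10989.
Posterior ∝ prior × likelihood. Numerator for B: 0.5·0.10989 = 0.0549451.
Normalizing constant: 0.5·0.164932 + 0.5·0.10989 = 0.137411.
P(B | observation) = 0.0549451 / 0.137411 = 0.399859.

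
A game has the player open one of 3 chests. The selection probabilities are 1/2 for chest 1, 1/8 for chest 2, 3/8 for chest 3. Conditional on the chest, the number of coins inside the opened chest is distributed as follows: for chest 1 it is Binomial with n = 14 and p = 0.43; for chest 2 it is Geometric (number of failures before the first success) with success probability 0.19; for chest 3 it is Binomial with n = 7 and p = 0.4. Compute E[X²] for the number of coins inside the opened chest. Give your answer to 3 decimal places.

28.482

For each component E[X²] = Var + (mean)², giving 1: 39.6718; 2: 40.6122; 3: 9.52.
Overall E[X²] = 0.5·39.6718 + 0.125·40.6122 + 0.375·9.52 = 28.4824.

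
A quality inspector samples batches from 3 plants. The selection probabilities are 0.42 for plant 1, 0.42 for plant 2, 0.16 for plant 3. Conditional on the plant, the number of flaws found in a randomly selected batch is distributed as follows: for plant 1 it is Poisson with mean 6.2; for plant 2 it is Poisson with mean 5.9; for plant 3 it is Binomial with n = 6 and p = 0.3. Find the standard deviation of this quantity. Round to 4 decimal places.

2.7803

Per component, 1: μ=6.2, E[X²]=44.64; 2: μ=5.9, E[X²]=40.71; 3: μ=1.8, E[X²]=4.5.
E[X] = 0.42·6.2 + 0.42·5.9 + 0.16·1.8 = 5.37.
E[X²] = 0.42·44.64 + 0.42·40.71 + 0.16·4.5 = 36.567.
Var(X) = E[X²] − (E[X])² = 36.567 − 28.8369 = 7.7301.
SD(X) = √7.7301 = 2.78031.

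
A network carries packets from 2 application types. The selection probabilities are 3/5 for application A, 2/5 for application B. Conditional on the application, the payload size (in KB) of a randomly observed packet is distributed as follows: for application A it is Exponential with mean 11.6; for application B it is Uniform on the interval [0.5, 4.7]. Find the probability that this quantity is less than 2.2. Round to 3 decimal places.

0.266

Conditional on each application, P(X < 2.2): A: 0.172756; B: 0.404762.
By total probability, P(X < 2.2) = 0.6·0.172756 + 0.4·0.404762 = 0.265558.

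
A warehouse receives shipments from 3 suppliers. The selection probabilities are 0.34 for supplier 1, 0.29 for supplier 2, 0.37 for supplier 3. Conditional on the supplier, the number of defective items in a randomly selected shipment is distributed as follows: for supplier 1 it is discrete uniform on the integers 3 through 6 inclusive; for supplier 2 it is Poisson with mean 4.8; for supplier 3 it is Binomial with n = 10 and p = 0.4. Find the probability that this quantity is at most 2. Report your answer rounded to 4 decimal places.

Conditional on each supplier, P(X ≤ 2): 1: 0; 2: 0.142539; 3: 0.16729.
By total probability, P(X ≤ 2) = 0.34·0 + 0.29·0.142539 + 0.37·0.16729 = 0.103234.

0.1032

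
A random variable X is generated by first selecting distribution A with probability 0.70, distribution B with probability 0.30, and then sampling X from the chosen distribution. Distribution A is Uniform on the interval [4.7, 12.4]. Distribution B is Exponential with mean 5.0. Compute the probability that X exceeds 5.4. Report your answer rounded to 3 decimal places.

0.738

Conditional on each component, P(X > 5.4): A: 0.909091; B: 0.339596.
By total probability, P(X > 5.4) = 0.7·0.909091 + 0.3·0.339596 = 0.738242.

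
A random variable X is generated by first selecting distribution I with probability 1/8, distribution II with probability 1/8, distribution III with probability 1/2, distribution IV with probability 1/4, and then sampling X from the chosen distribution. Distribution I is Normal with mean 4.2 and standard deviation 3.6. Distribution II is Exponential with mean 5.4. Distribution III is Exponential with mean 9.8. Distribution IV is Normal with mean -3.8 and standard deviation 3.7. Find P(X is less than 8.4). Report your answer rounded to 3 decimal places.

0.746

Conditional on each component, P(X < 8.4): I: 0.878327; II: 0.788928; III: 0.575627; IV: 0.999512.
By total probability, P(X < 8.4) = 0.125·0.878327 + 0.125·0.788928 + 0.5·0.575627 + 0.25·0.999512 = 0.746098.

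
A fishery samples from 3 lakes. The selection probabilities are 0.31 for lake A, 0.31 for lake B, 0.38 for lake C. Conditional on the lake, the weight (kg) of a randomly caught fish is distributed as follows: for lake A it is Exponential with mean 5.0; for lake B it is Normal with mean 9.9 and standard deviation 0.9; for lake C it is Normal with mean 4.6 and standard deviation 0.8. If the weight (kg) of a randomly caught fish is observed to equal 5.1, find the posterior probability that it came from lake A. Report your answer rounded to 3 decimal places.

Likelihoods f(5.1 | ·): A: 0.072119; B: 2.95145e-07; C: 0.410201.
Posterior ∝ prior × likelihood. Numerator for A: 0.31·0.072119 = 0.0223569.
Normalizing constant: 0.31·0.072119 + 0.31·2.95145e-07 + 0.38·0.410201 = 0.178233.
P(A | observation) = 0.0223569 / 0.178233 = 0.125436.

0.125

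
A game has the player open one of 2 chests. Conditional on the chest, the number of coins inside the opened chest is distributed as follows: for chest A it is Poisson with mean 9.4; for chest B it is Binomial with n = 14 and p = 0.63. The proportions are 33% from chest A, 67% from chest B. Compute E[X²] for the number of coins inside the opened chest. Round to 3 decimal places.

86.568

For each component E[X²] = Var + (mean)², giving A: 97.76; B: 81.0558.
Overall E[X²] = 0.33·97.76 + 0.67·81.0558 = 86.5682.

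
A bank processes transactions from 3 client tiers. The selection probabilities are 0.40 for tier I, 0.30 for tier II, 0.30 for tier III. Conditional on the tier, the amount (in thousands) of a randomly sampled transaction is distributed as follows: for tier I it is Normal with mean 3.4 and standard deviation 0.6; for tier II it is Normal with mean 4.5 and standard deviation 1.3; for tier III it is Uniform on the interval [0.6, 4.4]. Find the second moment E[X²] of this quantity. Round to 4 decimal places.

For each component E[X²] = Var + (mean)², giving I: 11.92; II: 21.94; III: 7.45333.
Overall E[X²] = 0.4·11.92 + 0.3·21.94 + 0.3·7.45333 = 13.586.

13.5860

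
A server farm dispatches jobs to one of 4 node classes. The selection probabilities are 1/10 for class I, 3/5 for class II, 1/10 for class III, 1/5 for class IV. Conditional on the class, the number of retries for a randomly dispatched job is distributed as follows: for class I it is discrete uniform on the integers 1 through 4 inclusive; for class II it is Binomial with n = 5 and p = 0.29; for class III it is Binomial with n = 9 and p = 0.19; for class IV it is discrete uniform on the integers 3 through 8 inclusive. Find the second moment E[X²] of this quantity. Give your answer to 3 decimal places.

For each component E[X²] = Var + (mean)², giving I: 7.5; II: 3.132; III: 4.3092; IV: 33.1667.
Overall E[X²] = 0.1·7.5 + 0.6·3.132 + 0.1·4.3092 + 0.2·33.1667 = 9.69345.

9.693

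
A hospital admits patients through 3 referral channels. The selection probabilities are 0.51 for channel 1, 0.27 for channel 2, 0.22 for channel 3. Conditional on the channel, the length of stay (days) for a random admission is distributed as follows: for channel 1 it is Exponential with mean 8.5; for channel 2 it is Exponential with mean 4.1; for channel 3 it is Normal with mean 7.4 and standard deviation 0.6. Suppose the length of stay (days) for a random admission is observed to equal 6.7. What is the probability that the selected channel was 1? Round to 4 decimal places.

0.2389

Likelihoods f(6.7 | ·): 1: 0.0534878; 2: 0.04759; 3: 0.336664.
Posterior ∝ prior × likelihood. Numerator for 1: 0.51·0.0534878 = 0.0272788.
Normalizing constant: 0.51·0.0534878 + 0.27·0.04759 + 0.22·0.336664 = 0.114194.
P(1 | observation) = 0.0272788 / 0.114194 = 0.238881.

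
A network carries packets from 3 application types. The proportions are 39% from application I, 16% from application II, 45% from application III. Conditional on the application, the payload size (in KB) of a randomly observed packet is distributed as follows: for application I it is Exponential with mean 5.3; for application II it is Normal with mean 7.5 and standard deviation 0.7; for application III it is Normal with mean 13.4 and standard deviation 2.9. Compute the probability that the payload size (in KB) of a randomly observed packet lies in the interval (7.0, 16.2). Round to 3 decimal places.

0.576

Conditional on each application, P(7.0 < X < 16.2): I: 0.219887; II: 0.762475; III: 0.819196.
By total probability, P(7.0 < X < 16.2) = 0.39·0.219887 + 0.16·0.762475 + 0.45·0.819196 = 0.57639.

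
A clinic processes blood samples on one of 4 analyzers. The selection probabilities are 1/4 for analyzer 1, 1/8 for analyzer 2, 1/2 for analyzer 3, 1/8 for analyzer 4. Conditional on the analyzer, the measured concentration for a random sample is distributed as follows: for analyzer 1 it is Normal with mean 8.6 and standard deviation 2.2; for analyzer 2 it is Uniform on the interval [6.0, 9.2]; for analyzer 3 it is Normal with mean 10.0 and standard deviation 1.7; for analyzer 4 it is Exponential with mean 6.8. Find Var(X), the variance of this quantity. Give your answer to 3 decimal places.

Per component, 1: μ=8.6, E[X²]=78.8; 2: μ=7.6, E[X²]=58.6133; 3: μ=10, E[X²]=102.89; 4: μ=6.8, E[X²]=92.48.
E[X] = 0.25·8.6 + 0.125·7.6 + 0.5·10 + 0.125·6.8 = 8.95.
E[X²] = 0.25·78.8 + 0.125·58.6133 + 0.5·102.89 + 0.125·92.48 = 90.0317.
Var(X) = E[X²] − (E[X])² = 90.0317 − 80.1025 = 9.92917.

9.929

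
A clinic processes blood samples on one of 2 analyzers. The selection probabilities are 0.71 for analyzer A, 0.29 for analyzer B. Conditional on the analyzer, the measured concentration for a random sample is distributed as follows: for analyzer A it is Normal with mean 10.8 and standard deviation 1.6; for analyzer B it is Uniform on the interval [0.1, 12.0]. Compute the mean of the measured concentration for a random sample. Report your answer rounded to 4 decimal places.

9.4225

Component means — A: 10.8; B: 6.05.
E[X] = 0.71·10.8 + 0.29·6.05 = 9.4225.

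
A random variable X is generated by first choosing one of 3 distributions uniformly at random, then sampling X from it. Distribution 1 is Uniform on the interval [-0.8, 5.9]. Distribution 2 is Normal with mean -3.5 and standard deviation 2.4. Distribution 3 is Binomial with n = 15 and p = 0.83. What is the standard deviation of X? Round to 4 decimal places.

6.8627

Per component, 1: μ=2.55, E[X²]=10.2433; 2: μ=-3.5, E[X²]=18.01; 3: μ=12.45, E[X²]=157.119.
E[X] = 0.333333·2.55 + 0.333333·-3.5 + 0.333333·12.45 = 3.83333.
E[X²] = 0.333333·10.2433 + 0.333333·18.01 + 0.333333·157.119 = 61.7908.
Var(X) = E[X²] − (E[X])² = 61.7908 − 14.6944 = 47.0963.
SD(X) = √47.0963 = 6.86268.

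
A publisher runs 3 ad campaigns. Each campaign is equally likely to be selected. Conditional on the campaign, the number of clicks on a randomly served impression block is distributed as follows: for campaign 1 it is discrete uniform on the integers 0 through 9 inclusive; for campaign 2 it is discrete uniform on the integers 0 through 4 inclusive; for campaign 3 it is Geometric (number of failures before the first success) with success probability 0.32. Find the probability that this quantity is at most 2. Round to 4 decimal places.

0.5285

Conditional on each campaign, P(X ≤ 2): 1: 0.3; 2: 0.6; 3: 0.685568.
By total probability, P(X ≤ 2) = 0.333333·0.3 + 0.333333·0.6 + 0.333333·0.685568 = 0.528523.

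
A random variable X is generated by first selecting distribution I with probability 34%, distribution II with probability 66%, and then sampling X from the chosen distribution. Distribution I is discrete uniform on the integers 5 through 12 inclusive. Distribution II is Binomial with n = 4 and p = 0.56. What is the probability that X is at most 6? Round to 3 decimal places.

Conditional on each component, P(X ≤ 6): I: 0.25; II: 1.
By total probability, P(X ≤ 6) = 0.34·0.25 + 0.66·1 = 0.745.

0.745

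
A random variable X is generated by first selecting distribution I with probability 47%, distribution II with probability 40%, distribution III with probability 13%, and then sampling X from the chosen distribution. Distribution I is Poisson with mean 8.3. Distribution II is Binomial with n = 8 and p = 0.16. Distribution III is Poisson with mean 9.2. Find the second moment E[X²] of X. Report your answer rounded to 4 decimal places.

49.5639

For each component E[X²] = Var + (mean)², giving I: 77.19; II: 2.7136; III: 93.84.
Overall E[X²] = 0.47·77.19 + 0.4·2.7136 + 0.13·93.84 = 49.5639.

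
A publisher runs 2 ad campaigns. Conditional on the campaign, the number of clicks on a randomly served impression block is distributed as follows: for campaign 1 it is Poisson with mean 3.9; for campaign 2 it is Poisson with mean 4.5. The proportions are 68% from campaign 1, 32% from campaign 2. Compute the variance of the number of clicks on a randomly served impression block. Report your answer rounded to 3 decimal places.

Per component, 1: μ=3.9, E[X²]=19.11; 2: μ=4.5, E[X²]=24.75.
E[X] = 0.68·3.9 + 0.32·4.5 = 4.092.
E[X²] = 0.68·19.11 + 0.32·24.75 = 20.9148.
Var(X) = E[X²] − (E[X])² = 20.9148 − 16.7445 = 4.17034.

4.170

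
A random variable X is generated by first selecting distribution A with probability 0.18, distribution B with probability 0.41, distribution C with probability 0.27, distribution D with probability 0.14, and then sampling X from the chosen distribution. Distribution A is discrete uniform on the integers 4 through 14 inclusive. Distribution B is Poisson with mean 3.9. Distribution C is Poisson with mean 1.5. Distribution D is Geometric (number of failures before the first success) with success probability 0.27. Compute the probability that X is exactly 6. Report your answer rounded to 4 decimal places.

0.0636

Conditional on each component, P(X = 6): A: 0.0909091; B: 0.0989251; C: 0.00352999; D: 0.0408602.
By total probability, P(X = 6) = 0.18·0.0909091 + 0.41·0.0989251 + 0.27·0.00352999 + 0.14·0.0408602 = 0.0635965.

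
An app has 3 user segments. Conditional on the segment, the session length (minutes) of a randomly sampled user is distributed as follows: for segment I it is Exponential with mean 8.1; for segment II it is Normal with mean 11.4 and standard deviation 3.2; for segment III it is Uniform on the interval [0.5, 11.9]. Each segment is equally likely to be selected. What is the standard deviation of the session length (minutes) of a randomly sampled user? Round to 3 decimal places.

5.789

Per component, I: μ=8.1, E[X²]=131.22; II: μ=11.4, E[X²]=140.2; III: μ=6.2, E[X²]=49.27.
E[X] = 0.333333·8.1 + 0.333333·11.4 + 0.333333·6.2 = 8.56667.
E[X²] = 0.333333·131.22 + 0.333333·140.2 + 0.333333·49.27 = 106.897.
Var(X) = E[X²] − (E[X])² = 106.897 − 73.3878 = 33.5089.
SD(X) = √33.5089 = 5.78869.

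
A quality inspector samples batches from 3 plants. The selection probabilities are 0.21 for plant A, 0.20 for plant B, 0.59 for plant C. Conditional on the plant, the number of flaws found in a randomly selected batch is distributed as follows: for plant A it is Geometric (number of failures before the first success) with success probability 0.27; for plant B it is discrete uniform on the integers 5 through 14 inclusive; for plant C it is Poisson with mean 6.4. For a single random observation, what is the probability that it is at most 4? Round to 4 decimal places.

Conditional on each plant, P(X ≤ 4): A: 0.792693; B: 0; C: 0.23507.
By total probability, P(X ≤ 4) = 0.21·0.792693 + 0.2·0 + 0.59·0.23507 = 0.305157.

0.3052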